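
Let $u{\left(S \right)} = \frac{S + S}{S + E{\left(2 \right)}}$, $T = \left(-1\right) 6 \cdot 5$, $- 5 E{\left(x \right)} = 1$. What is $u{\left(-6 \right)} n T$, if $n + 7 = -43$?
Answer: $\frac{90000}{31} \approx 2903.2$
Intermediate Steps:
$n = -50$ ($n = -7 - 43 = -50$)
$E{\left(x \right)} = - \frac{1}{5}$ ($E{\left(x \right)} = \left(- \frac{1}{5}\right) 1 = - \frac{1}{5}$)
$T = -30$ ($T = \left(-6\right) 5 = -30$)
$u{\left(S \right)} = \frac{2 S}{- \frac{1}{5} + S}$ ($u{\left(S \right)} = \frac{S + S}{S - \frac{1}{5}} = \frac{2 S}{- \frac{1}{5} + S}$)
$u{\left(-6 \right)} n T = 10 \left(-6\right) \frac{1}{-1 + 5 \left(-6\right)} \left(-50\right) \left(-30\right) = 10 \left(-6\right) \frac{1}{-1 - 30} \left(-50\right) \left(-30\right) = 10 \left(-6\right) \frac{1}{-31} \left(-50\right) \left(-30\right) = 10 \left(-6\right) \left(- \frac{1}{31}\right) \left(-50\right) \left(-30\right) = \frac{60}{31} \left(-50\right) \left(-30\right) = \left(- \frac{3000}{31}\right) \left(-30\right) = \frac{90000}{31}$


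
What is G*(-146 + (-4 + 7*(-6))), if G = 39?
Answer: -7488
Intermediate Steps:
G*(-146 + (-4 + 7*(-6))) = 39*(-146 + (-4 + 7*(-6))) = 39*(-146 + (-4 - 42)) = 39*(-146 - 46) = 39*(-192) = -7488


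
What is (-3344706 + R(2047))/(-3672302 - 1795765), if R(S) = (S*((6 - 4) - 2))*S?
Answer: 123878/202521 ≈ 0.61168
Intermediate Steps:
R(S) = 0 (R(S) = (S*(2 - 2))*S = (S*0)*S = 0*S = 0)
(-3344706 + R(2047))/(-3672302 - 1795765) = (-3344706 + 0)/(-3672302 - 1795765) = -3344706/(-5468067) = -3344706*(-1/5468067) = 123878/202521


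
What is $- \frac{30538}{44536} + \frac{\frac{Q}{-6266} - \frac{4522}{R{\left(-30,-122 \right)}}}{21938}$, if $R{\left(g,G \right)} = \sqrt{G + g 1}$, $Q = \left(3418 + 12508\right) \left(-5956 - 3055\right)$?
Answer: $\frac{274183062549}{765259349036} + \frac{17 i \sqrt{38}}{6268} \approx 0.35829 + 0.016719 i$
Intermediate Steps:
$Q = -143509186$ ($Q = 15926 \left(-9011\right) = -143509186$)
$R{\left(g,G \right)} = \sqrt{G + g}$
$- \frac{30538}{44536} + \frac{\frac{Q}{-6266} - \frac{4522}{R{\left(-30,-122 \right)}}}{21938} = - \frac{30538}{44536} + \frac{- \frac{143509186}{-6266} - \frac{4522}{\sqrt{-122 - 30}}}{21938} = \left(-30538\right) \frac{1}{44536} + \left(\left(-143509186\right) \left(- \frac{1}{6266}\right) - \frac{4522}{\sqrt{-152}}\right) \frac{1}{21938} = - \frac{15269}{22268} + \left(\frac{71754593}{3133} - \frac{4522}{2 i \sqrt{38}}\right) \frac{1}{21938} = - \frac{15269}{22268} + \left(\frac{71754593}{3133} - 4522 \left(- \frac{i \sqrt{38}}{76}\right)\right) \frac{1}{21938} = - \frac{15269}{22268} + \left(\frac{71754593}{3133} + \frac{119 i \sqrt{38}}{2}\right) \frac{1}{21938} = - \frac{15269}{22268} + \left(\frac{71754593}{68731754} + \frac{17 i \sqrt{38}}{6268}\right) = \frac{274183062549}{765259349036} + \frac{17 i \sqrt{38}}{6268}$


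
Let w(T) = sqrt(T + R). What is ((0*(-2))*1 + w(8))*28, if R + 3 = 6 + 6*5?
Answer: 28*sqrt(41) ≈ 179.29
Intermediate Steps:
R = 33 (R = -3 + (6 + 6*5) = -3 + (6 + 30) = -3 + 36 = 33)
w(T) = sqrt(33 + T) (w(T) = sqrt(T + 33) = sqrt(33 + T))
((0*(-2))*1 + w(8))*28 = ((0*(-2))*1 + sqrt(33 + 8))*28 = (0*1 + sqrt(41))*28 = (0 + sqrt(41))*28 = sqrt(41)*28 = 28*sqrt(41)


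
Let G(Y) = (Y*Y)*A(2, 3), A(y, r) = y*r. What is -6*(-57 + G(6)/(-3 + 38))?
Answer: 10674/35 ≈ 304.97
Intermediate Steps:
A(y, r) = r*y
G(Y) = 6*Y² (G(Y) = (Y*Y)*(3*2) = Y²*6 = 6*Y²)
-6*(-57 + G(6)/(-3 + 38)) = -6*(-57 + (6*6²)/(-3 + 38)) = -6*(-57 + (6*36)/35) = -6*(-57 + 216*(1/35)) = -6*(-57 + 216/35) = -6*(-1779/35) = 10674/35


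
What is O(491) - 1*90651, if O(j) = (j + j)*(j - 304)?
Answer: 92983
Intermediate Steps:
O(j) = 2*j*(-304 + j) (O(j) = (2*j)*(-304 + j) = 2*j*(-304 + j))
O(491) - 1*90651 = 2*491*(-304 + 491) - 1*90651 = 2*491*187 - 90651 = 183634 - 90651 = 92983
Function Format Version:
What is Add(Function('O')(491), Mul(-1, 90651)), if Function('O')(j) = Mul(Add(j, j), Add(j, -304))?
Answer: 92983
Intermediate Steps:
Function('O')(j) = Mul(2, j, Add(-304, j)) (Function('O')(j) = Mul(Mul(2, j), Add(-304, j)) = Mul(2, j, Add(-304, j)))
Add(Function('O')(491), Mul(-1, 90651)) = Add(Mul(2, 491, Add(-304, 491)), Mul(-1, 90651)) = Add(Mul(2, 491, 187), -90651) = Add(183634, -90651) = 92983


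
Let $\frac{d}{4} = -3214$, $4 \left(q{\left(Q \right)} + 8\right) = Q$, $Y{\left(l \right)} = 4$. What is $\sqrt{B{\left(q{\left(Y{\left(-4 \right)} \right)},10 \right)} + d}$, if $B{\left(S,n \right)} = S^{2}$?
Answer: $3 i \sqrt{1423} \approx 113.17 i$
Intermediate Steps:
$q{\left(Q \right)} = -8 + \frac{Q}{4}$
$d = -12856$ ($d = 4 \left(-3214\right) = -12856$)
$\sqrt{B{\left(q{\left(Y{\left(-4 \right)} \right)},10 \right)} + d} = \sqrt{\left(-8 + \frac{1}{4} \cdot 4\right)^{2} - 12856} = \sqrt{\left(-8 + 1\right)^{2} - 12856} = \sqrt{\left(-7\right)^{2} - 12856} = \sqrt{49 - 12856} = \sqrt{-12807} = 3 i \sqrt{1423}$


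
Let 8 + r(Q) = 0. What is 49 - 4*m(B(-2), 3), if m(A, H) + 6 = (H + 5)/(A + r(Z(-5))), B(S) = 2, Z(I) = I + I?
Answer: 235/3 ≈ 78.333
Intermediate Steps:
Z(I) = 2*I
r(Q) = -8 (r(Q) = -8 + 0 = -8)
m(A, H) = -6 + (5 + H)/(-8 + A) (m(A, H) = -6 + (H + 5)/(A - 8) = -6 + (5 + H)/(-8 + A))
49 - 4*m(B(-2), 3) = 49 - 4*(53 + 3 - 6*2)/(-8 + 2) = 49 - 4*(53 + 3 - 12)/(-6) = 49 - (-2)*44/3 = 49 - 4*(-22/3) = 49 + 88/3 = 235/3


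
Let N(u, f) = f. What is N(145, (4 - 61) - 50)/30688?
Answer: -107/30688 ≈ -0.0034867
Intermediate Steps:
N(145, (4 - 61) - 50)/30688 = ((4 - 61) - 50)/30688 = (-57 - 50)*(1/30688) = -107*1/30688 = -107/30688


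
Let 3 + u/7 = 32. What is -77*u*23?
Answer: -359513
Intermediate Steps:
u = 203 (u = -21 + 7*32 = -21 + 224 = 203)
-77*u*23 = -77*203*23 = -15631*23 = -359513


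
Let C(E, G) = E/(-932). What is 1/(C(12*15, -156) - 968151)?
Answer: -233/225579228 ≈ -1.0329e-6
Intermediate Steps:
C(E, G) = -E/932 (C(E, G) = E*(-1/932) = -E/932)
1/(C(12*15, -156) - 968151) = 1/(-3*15/233 - 968151) = 1/(-1/932*180 - 968151) = 1/(-45/233 - 968151) = 1/(-225579228/233) = -233/225579228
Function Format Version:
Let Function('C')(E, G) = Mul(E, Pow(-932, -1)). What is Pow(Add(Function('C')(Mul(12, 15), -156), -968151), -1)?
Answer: Rational(-233, 225579228) ≈ -1.0329e-6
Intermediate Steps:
Function('C')(E, G) = Mul(Rational(-1, 932), E) (Function('C')(E, G) = Mul(E, Rational(-1, 932)) = Mul(Rational(-1, 932), E))
Pow(Add(Function('C')(Mul(12, 15), -156), -968151), -1) = Pow(Add(Mul(Rational(-1, 932), Mul(12, 15)), -968151), -1) = Pow(Add(Mul(Rational(-1, 932), 180), -968151), -1) = Pow(Add(Rational(-45, 233), -968151), -1) = Pow(Rational(-225579228, 233), -1) = Rational(-233, 225579228)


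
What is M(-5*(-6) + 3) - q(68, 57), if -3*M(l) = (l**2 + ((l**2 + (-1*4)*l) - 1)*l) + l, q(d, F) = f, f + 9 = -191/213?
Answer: -2317462/213 ≈ -10880.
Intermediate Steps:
f = -2108/213 (f = -9 - 191/213 = -2108/213 ≈ -9.8967)
q(d, F) = -2108/213
M(l) = -l/3 - l**2/3 - l*(-1 + l**2 - 4*l)/3 (M(l) = -((l**2 + ((l**2 + (-1*4)*l) - 1)*l) + l)/3 = -((l**2 + ((l**2 - 4*l) - 1)*l) + l)/3 = -((l**2 + (-1 + l**2 - 4*l)*l) + l)/3 = -((l**2 + l*(-1 + l**2 - 4*l)) + l)/3 = -(l + l**2 + l*(-1 + l**2 - 4*l))/3 = -l/3 - l**2/3 - l*(-1 + l**2 - 4*l)/3)
M(-5*(-6) + 3) - q(68, 57) = (-5*(-6) + 3)**2*(3 - (-5*(-6) + 3))/3 - 1*(-2108/213) = (30 + 3)**2*(3 - (30 + 3))/3 + 2108/213 = (1/3)*33**2*(3 - 1*33) + 2108/213 = (1/3)*1089*(3 - 33) + 2108/213 = (1/3)*1089*(-30) + 2108/213 = -10890 + 2108/213 = -2317462/213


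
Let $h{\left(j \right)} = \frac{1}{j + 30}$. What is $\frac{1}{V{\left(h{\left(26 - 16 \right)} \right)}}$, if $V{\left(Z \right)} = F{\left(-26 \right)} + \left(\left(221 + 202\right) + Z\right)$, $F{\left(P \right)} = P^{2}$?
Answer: $\frac{40}{43961} \approx 0.0009099$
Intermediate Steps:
$h{\left(j \right)} = \frac{1}{30 + j}$
$V{\left(Z \right)} = 1099 + Z$ ($V{\left(Z \right)} = \left(-26\right)^{2} + \left(\left(221 + 202\right) + Z\right) = 676 + \left(423 + Z\right) = 1099 + Z$)
$\frac{1}{V{\left(h{\left(26 - 16 \right)} \right)}} = \frac{1}{1099 + \frac{1}{30 + \left(26 - 16\right)}} = \frac{1}{1099 + \frac{1}{30 + 10}} = \frac{1}{1099 + \frac{1}{40}} = \frac{1}{\frac{43961}{40}} = \frac{40}{43961}$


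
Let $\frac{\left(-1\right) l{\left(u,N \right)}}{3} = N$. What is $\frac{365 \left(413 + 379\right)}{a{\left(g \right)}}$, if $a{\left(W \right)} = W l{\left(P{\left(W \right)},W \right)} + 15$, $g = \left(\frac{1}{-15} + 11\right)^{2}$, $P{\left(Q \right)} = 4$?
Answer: $- \frac{4878225000}{723141691} \approx -6.7459$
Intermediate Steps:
$l{\left(u,N \right)} = - 3 N$
$g = \frac{26896}{225}$ ($g = \left(- \frac{1}{15} + 11\right)^{2} = \left(\frac{164}{15}\right)^{2} = \frac{26896}{225} \approx 119.54$)
$a{\left(W \right)} = 15 - 3 W^{2}$ ($a{\left(W \right)} = W \left(- 3 W\right) + 15 = - 3 W^{2} + 15 = 15 - 3 W^{2}$)
$\frac{365 \left(413 + 379\right)}{a{\left(g \right)}} = \frac{365 \left(413 + 379\right)}{15 - 3 \left(\frac{26896}{225}\right)^{2}} = \frac{365 \cdot 792}{15 - \frac{723394816}{16875}} = \frac{289080}{15 - \frac{723394816}{16875}} = \frac{289080}{- \frac{723141691}{16875}} = 289080 \left(- \frac{16875}{723141691}\right) = - \frac{4878225000}{723141691}$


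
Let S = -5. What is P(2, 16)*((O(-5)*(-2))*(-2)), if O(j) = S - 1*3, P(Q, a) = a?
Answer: -512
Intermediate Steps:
O(j) = -8 (O(j) = -5 - 1*3 = -5 - 3 = -8)
P(2, 16)*((O(-5)*(-2))*(-2)) = 16*(-8*(-2)*(-2)) = 16*(16*(-2)) = 16*(-32) = -512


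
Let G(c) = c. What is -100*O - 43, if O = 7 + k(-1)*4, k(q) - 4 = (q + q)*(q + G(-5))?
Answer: -7143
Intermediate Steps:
k(q) = 4 + 2*q*(-5 + q) (k(q) = 4 + (q + q)*(q - 5) = 4 + (2*q)*(-5 + q) = 4 + 2*q*(-5 + q))
O = 71 (O = 7 + (4 - 10*(-1) + 2*(-1)²)*4 = 7 + (4 + 10 + 2*1)*4 = 7 + (4 + 10 + 2)*4 = 7 + 16*4 = 7 + 64 = 71)
-100*O - 43 = -100*71 - 43 = -7100 - 43 = -7143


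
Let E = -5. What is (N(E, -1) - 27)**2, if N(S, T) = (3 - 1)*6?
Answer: 225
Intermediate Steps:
N(S, T) = 12 (N(S, T) = 2*6 = 12)
(N(E, -1) - 27)**2 = (12 - 27)**2 = (-15)**2 = 225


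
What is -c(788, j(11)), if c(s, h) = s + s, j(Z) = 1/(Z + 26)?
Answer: -1576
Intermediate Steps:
j(Z) = 1/(26 + Z)
c(s, h) = 2*s
-c(788, j(11)) = -2*788 = -1*1576 = -1576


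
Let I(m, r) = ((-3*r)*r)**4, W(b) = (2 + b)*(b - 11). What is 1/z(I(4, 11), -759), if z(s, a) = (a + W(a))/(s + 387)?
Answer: 1021357044/34243 ≈ 29827.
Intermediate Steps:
W(b) = (-11 + b)*(2 + b) (W(b) = (2 + b)*(-11 + b) = (-11 + b)*(2 + b))
I(m, r) = 81*r**8 (I(m, r) = (-3*r**2)**4 = 81*r**8)
z(s, a) = (-22 + a**2 - 8*a)/(387 + s) (z(s, a) = (a + (-22 + a**2 - 9*a))/(s + 387) = (-22 + a**2 - 8*a)/(387 + s))
1/z(I(4, 11), -759) = 1/((-22 + (-759)**2 - 8*(-759))/(387 + 81*11**8)) = 1/((-22 + 576081 + 6072)/(387 + 81*214358881)) = 1/(582131/(387 + 17363069361)) = 1/(582131/17363069748) = 1/((1/17363069748)*582131) = 1/(34243/1021357044) = 1021357044/34243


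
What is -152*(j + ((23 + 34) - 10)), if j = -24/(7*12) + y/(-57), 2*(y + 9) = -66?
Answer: -50488/7 ≈ -7212.6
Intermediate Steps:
y = -42 (y = -9 + (1/2)*(-66) = -9 - 33 = -42)
j = 60/133 (j = -24/(7*12) - 42/(-57) = -24/84 - 42*(-1/57) = -24*1/84 + 14/19 = -2/7 + 14/19 = 60/133 ≈ 0.45113)
-152*(j + ((23 + 34) - 10)) = -152*(60/133 + ((23 + 34) - 10)) = -152*(60/133 + (57 - 10)) = -152*(60/133 + 47) = -152*6311/133 = -50488/7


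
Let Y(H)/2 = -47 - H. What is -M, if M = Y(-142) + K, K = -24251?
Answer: 24061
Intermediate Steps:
Y(H) = -94 - 2*H (Y(H) = 2*(-47 - H) = -94 - 2*H)
M = -24061 (M = (-94 - 2*(-142)) - 24251 = (-94 + 284) - 24251 = 190 - 24251 = -24061)
-M = -1*(-24061) = 24061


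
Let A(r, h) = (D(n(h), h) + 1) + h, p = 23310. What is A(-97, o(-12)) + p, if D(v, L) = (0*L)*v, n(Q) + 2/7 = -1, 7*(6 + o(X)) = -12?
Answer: 163123/7 ≈ 23303.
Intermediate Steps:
o(X) = -54/7 (o(X) = -6 + (⅐)*(-12) = -6 - 12/7 = -54/7)
n(Q) = -9/7 (n(Q) = -2/7 - 1 = -9/7)
D(v, L) = 0 (D(v, L) = 0*v = 0)
A(r, h) = 1 + h (A(r, h) = (0 + 1) + h = 1 + h)
A(-97, o(-12)) + p = (1 - 54/7) + 23310 = -47/7 + 23310 = 163123/7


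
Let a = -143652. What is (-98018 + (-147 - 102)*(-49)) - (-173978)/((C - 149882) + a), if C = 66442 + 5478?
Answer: -9509211308/110807 ≈ -85818.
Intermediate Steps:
C = 71920
(-98018 + (-147 - 102)*(-49)) - (-173978)/((C - 149882) + a) = (-98018 + (-147 - 102)*(-49)) - (-173978)/((71920 - 149882) - 143652) = (-98018 - 249*(-49)) - (-173978)/(-77962 - 143652) = (-98018 + 12201) - (-173978)/(-221614) = -85817 - (-173978)*(-1)/221614 = -85817 - 1*86989/110807 = -85817 - 86989/110807 = -9509211308/110807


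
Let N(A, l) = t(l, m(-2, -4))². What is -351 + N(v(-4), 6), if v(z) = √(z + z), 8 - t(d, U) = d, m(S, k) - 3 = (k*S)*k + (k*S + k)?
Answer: -347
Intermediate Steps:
m(S, k) = 3 + k + S*k + S*k² (m(S, k) = 3 + ((k*S)*k + (k*S + k)) = 3 + ((S*k)*k + (S*k + k)) = 3 + (S*k² + (k + S*k)) = 3 + (k + S*k + S*k²) = 3 + k + S*k + S*k²)
t(d, U) = 8 - d
v(z) = √2*√z (v(z) = √(2*z) = √2*√z)
N(A, l) = (8 - l)²
-351 + N(v(-4), 6) = -351 + (-8 + 6)² = -351 + (-2)² = -351 + 4 = -347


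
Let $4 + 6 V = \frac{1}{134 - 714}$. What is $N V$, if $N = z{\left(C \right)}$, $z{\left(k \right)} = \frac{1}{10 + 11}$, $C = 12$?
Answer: $- \frac{2321}{73080} \approx -0.03176$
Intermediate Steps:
$V = - \frac{2321}{3480}$ ($V = - \frac{2}{3} + \frac{1}{6 \left(134 - 714\right)} = - \frac{2}{3} + \frac{1}{6 \left(-580\right)} = - \frac{2}{3} + \frac{1}{6} \left(- \frac{1}{580}\right) = - \frac{2}{3} - \frac{1}{3480} = - \frac{2321}{3480} \approx -0.66695$)
$z{\left(k \right)} = \frac{1}{21}$
$N = \frac{1}{21} \approx 0.047619$
$N V = \frac{1}{21} \left(- \frac{2321}{3480}\right) = - \frac{2321}{73080}$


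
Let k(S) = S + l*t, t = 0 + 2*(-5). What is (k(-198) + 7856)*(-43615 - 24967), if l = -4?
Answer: -527944236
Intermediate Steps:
t = -10 (t = 0 - 10 = -10)
k(S) = 40 + S (k(S) = S - 4*(-10) = S + 40 = 40 + S)
(k(-198) + 7856)*(-43615 - 24967) = ((40 - 198) + 7856)*(-43615 - 24967) = (-158 + 7856)*(-68582) = 7698*(-68582) = -527944236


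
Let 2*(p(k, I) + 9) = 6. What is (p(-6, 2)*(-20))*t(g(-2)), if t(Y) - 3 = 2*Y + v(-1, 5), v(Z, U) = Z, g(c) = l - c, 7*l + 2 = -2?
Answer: 4080/7 ≈ 582.86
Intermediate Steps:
l = -4/7 (l = -2/7 + (1/7)*(-2) = -2/7 - 2/7 = -4/7 ≈ -0.57143)
p(k, I) = -6 (p(k, I) = -9 + (1/2)*6 = -9 + 3 = -6)
g(c) = -4/7 - c
t(Y) = 2 + 2*Y (t(Y) = 3 + (2*Y - 1) = 3 + (-1 + 2*Y) = 2 + 2*Y)
(p(-6, 2)*(-20))*t(g(-2)) = (-6*(-20))*(2 + 2*(-4/7 - 1*(-2))) = 120*(2 + 2*(-4/7 + 2)) = 120*(2 + 2*(10/7)) = 120*(2 + 20/7) = 120*(34/7) = 4080/7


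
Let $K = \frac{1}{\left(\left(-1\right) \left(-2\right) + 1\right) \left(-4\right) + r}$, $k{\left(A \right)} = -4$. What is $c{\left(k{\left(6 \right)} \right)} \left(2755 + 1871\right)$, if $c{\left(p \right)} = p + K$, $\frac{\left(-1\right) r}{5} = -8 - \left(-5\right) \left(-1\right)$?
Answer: $- \frac{976086}{53} \approx -18417.0$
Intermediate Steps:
$r = 65$ ($r = - 5 \left(-8 - \left(-5\right) \left(-1\right)\right) = - 5 \left(-8 - 5\right) = \left(-5\right) \left(-13\right) = 65$)
$K = \frac{1}{53}$ ($K = \frac{1}{\left(\left(-1\right) \left(-2\right) + 1\right) \left(-4\right) + 65} = \frac{1}{\left(2 + 1\right) \left(-4\right) + 65} = \frac{1}{3 \left(-4\right) + 65} = \frac{1}{-12 + 65} = \frac{1}{53} \approx 0.018868$)
$c{\left(p \right)} = \frac{1}{53} + p$ ($c{\left(p \right)} = p + \frac{1}{53} = \frac{1}{53} + p$)
$c{\left(k{\left(6 \right)} \right)} \left(2755 + 1871\right) = \left(\frac{1}{53} - 4\right) \left(2755 + 1871\right) = \left(- \frac{211}{53}\right) 4626 = - \frac{976086}{53}$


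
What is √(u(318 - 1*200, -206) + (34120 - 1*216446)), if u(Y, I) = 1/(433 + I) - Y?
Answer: 3*I*√1044572961/227 ≈ 427.13*I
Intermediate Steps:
√(u(318 - 1*200, -206) + (34120 - 1*216446)) = √((1 - 433*(318 - 1*200) - 1*(-206)*(318 - 1*200))/(433 - 206) + (34120 - 1*216446)) = √((1 - 433*(318 - 200) - 1*(-206)*(318 - 200))/227 + (34120 - 216446)) = √((1 - 433*118 - 1*(-206)*118)/227 - 182326) = √((1 - 51094 + 24308)/227 - 182326) = √((1/227)*(-26785) - 182326) = √(-26785/227 - 182326) = √(-41414787/227) = 3*I*√1044572961/227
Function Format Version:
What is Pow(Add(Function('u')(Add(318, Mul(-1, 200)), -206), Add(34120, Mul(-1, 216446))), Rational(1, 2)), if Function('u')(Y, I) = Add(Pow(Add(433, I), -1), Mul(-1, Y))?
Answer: Mul(Rational(3, 227), I, Pow(1044572961, Rational(1, 2))) ≈ Mul(427.13, I)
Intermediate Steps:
Pow(Add(Function('u')(Add(318, Mul(-1, 200)), -206), Add(34120, Mul(-1, 216446))), Rational(1, 2)) = Pow(Add(Mul(Pow(Add(433, -206), -1), Add(1, Mul(-433, Add(318, Mul(-1, 200))), Mul(-1, -206, Add(318, Mul(-1, 200))))), Add(34120, Mul(-1, 216446))), Rational(1, 2)) = Pow(Add(Mul(Pow(227, -1), Add(1, Mul(-433, Add(318, -200)), Mul(-1, -206, Add(318, -200)))), Add(34120, -216446)), Rational(1, 2)) = Pow(Add(Mul(Rational(1, 227), Add(1, Mul(-433, 118), Mul(-1, -206, 118))), -182326), Rational(1, 2)) = Pow(Add(Mul(Rational(1, 227), Add(1, -51094, 24308)), -182326), Rational(1, 2)) = Pow(Add(Mul(Rational(1, 227), -26785), -182326), Rational(1, 2)) = Pow(Add(Rational(-26785, 227), -182326), Rational(1, 2)) = Pow(Rational(-41414787, 227), Rational(1, 2)) = Mul(Rational(3, 227), I, Pow(1044572961, Rational(1, 2)))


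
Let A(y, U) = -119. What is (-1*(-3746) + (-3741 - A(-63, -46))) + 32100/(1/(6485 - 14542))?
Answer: -258629576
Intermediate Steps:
(-1*(-3746) + (-3741 - A(-63, -46))) + 32100/(1/(6485 - 14542)) = (-1*(-3746) + (-3741 - 1*(-119))) + 32100/(1/(6485 - 14542)) = (3746 + (-3741 + 119)) + 32100/(1/(-8057)) = (3746 - 3622) + 32100/(-1/8057) = 124 + 32100*(-8057) = 124 - 258629700 = -258629576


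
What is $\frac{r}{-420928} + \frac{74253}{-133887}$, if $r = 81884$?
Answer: $- \frac{3518197491}{4696398928} \approx -0.74913$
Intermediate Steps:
$\frac{r}{-420928} + \frac{74253}{-133887} = \frac{81884}{-420928} + \frac{74253}{-133887} = 81884 \left(- \frac{1}{420928}\right) + 74253 \left(- \frac{1}{133887}\right) = - \frac{20471}{105232} - \frac{24751}{44629} = - \frac{3518197491}{4696398928}$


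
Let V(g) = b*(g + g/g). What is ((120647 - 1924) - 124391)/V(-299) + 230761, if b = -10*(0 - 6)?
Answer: 1031503087/4470 ≈ 2.3076e+5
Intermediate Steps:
b = 60 (b = -10*(-6) = 60)
V(g) = 60 + 60*g (V(g) = 60*(g + g/g) = 60*(g + 1) = 60*(1 + g) = 60 + 60*g)
((120647 - 1924) - 124391)/V(-299) + 230761 = ((120647 - 1924) - 124391)/(60 + 60*(-299)) + 230761 = (118723 - 124391)/(60 - 17940) + 230761 = -5668/(-17880) + 230761 = -5668*(-1/17880) + 230761 = 1417/4470 + 230761 = 1031503087/4470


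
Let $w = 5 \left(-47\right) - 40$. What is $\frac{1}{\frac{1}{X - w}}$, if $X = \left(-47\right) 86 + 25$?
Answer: $-3742$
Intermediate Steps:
$w = -275$ ($w = -235 - 40 = -275$)
$X = -4017$ ($X = -4042 + 25 = -4017$)
$\frac{1}{\frac{1}{X - w}} = \frac{1}{\frac{1}{-4017 - -275}} = \frac{1}{\frac{1}{-4017 + 275}} = \frac{1}{\frac{1}{-3742}} = \frac{1}{- \frac{1}{3742}} = -3742$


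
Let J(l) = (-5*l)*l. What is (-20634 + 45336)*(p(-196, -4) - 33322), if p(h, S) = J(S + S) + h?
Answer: -835866276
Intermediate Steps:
J(l) = -5*l**2
p(h, S) = h - 20*S**2 (p(h, S) = -5*(S + S)**2 + h = -5*4*S**2 + h = -20*S**2 + h = h - 20*S**2)
(-20634 + 45336)*(p(-196, -4) - 33322) = (-20634 + 45336)*((-196 - 20*(-4)**2) - 33322) = 24702*((-196 - 20*16) - 33322) = 24702*((-196 - 320) - 33322) = 24702*(-516 - 33322) = 24702*(-33838) = -835866276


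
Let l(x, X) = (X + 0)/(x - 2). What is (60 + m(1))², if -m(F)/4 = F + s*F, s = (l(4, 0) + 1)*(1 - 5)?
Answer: 5184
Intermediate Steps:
l(x, X) = X/(-2 + x)
s = -4 (s = (0/(-2 + 4) + 1)*(1 - 5) = (0/2 + 1)*(-4) = (0*(½) + 1)*(-4) = (0 + 1)*(-4) = 1*(-4) = -4)
m(F) = 12*F (m(F) = -4*(F - 4*F) = -(-12)*F = 12*F)
(60 + m(1))² = (60 + 12*1)² = (60 + 12)² = 72² = 5184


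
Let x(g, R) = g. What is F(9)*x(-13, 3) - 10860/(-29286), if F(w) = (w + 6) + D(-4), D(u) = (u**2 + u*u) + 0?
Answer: -2980481/4881 ≈ -610.63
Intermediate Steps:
D(u) = 2*u**2 (D(u) = (u**2 + u**2) + 0 = 2*u**2 + 0 = 2*u**2)
F(w) = 38 + w (F(w) = (w + 6) + 2*(-4)**2 = (6 + w) + 2*16 = (6 + w) + 32 = 38 + w)
F(9)*x(-13, 3) - 10860/(-29286) = (38 + 9)*(-13) - 10860/(-29286) = 47*(-13) - 10860*(-1/29286) = -611 + 1810/4881 = -2980481/4881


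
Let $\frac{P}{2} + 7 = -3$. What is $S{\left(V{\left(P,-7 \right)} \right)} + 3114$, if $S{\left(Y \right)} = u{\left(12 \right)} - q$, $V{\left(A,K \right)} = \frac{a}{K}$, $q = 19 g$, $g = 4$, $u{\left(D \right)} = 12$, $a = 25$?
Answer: $3050$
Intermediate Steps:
$q = 76$ ($q = 19 \cdot 4 = 76$)
$P = -20$ ($P = -14 + 2 \left(-3\right) = -14 - 6 = -20$)
$V{\left(A,K \right)} = \frac{25}{K}$
$S{\left(Y \right)} = -64$ ($S{\left(Y \right)} = 12 - 76 = -64$)
$S{\left(V{\left(P,-7 \right)} \right)} + 3114 = -64 + 3114 = 3050$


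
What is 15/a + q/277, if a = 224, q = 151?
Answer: 37979/62048 ≈ 0.61209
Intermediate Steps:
15/a + q/277 = 15/224 + 151/277 = 37979/62048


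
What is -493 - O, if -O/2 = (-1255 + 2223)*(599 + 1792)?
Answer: 4628483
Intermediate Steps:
O = -4628976 (O = -2*(-1255 + 2223)*(599 + 1792) = -1936*2391 = -2*2314488 = -4628976)
-493 - O = -493 - 1*(-4628976) = -493 + 4628976 = 4628483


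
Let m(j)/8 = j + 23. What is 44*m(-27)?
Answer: -1408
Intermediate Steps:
m(j) = 184 + 8*j (m(j) = 8*(j + 23) = 8*(23 + j) = 184 + 8*j)
44*m(-27) = 44*(184 + 8*(-27)) = 44*(184 - 216) = 44*(-32) = -1408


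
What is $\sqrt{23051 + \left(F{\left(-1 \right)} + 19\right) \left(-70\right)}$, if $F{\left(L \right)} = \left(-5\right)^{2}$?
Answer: $3 \sqrt{2219} \approx 141.32$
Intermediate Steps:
$F{\left(L \right)} = 25$
$\sqrt{23051 + \left(F{\left(-1 \right)} + 19\right) \left(-70\right)} = \sqrt{23051 + \left(25 + 19\right) \left(-70\right)} = \sqrt{23051 + 44 \left(-70\right)} = \sqrt{23051 - 3080} = \sqrt{19971} = 3 \sqrt{2219}$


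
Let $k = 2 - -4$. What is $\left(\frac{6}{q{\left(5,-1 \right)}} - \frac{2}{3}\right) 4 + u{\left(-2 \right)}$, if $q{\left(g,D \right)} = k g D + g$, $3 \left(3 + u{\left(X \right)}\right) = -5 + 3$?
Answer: $- \frac{547}{75} \approx -7.2933$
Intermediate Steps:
$u{\left(X \right)} = - \frac{11}{3}$ ($u{\left(X \right)} = -3 + \frac{-5 + 3}{3} = -3 + \frac{1}{3} \left(-2\right) = -3 - \frac{2}{3} = - \frac{11}{3}$)
$k = 6$ ($k = 2 + 4 = 6$)
$q{\left(g,D \right)} = g + 6 D g$ ($q{\left(g,D \right)} = 6 g D + g = 6 D g + g = g + 6 D g$)
$\left(\frac{6}{q{\left(5,-1 \right)}} - \frac{2}{3}\right) 4 + u{\left(-2 \right)} = \left(\frac{6}{5 \left(1 + 6 \left(-1\right)\right)} - \frac{2}{3}\right) 4 - \frac{11}{3} = \left(\frac{6}{5 \left(1 - 6\right)} - \frac{2}{3}\right) 4 - \frac{11}{3} = \left(\frac{6}{5 \left(-5\right)} - \frac{2}{3}\right) 4 - \frac{11}{3} = \left(\frac{6}{-25} - \frac{2}{3}\right) 4 - \frac{11}{3} = \left(6 \left(- \frac{1}{25}\right) - \frac{2}{3}\right) 4 - \frac{11}{3} = \left(- \frac{6}{25} - \frac{2}{3}\right) 4 - \frac{11}{3} = \left(- \frac{68}{75}\right) 4 - \frac{11}{3} = - \frac{272}{75} - \frac{11}{3} = - \frac{547}{75}$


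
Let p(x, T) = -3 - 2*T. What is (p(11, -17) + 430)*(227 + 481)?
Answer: 326388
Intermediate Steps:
(p(11, -17) + 430)*(227 + 481) = ((-3 - 2*(-17)) + 430)*(227 + 481) = ((-3 + 34) + 430)*708 = (31 + 430)*708 = 461*708 = 326388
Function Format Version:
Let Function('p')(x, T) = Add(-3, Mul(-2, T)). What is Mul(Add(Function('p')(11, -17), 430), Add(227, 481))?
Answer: 326388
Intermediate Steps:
Mul(Add(Function('p')(11, -17), 430), Add(227, 481)) = Mul(Add(Add(-3, Mul(-2, -17)), 430), Add(227, 481)) = Mul(Add(Add(-3, 34), 430), 708) = Mul(Add(31, 430), 708) = Mul(461, 708) = 326388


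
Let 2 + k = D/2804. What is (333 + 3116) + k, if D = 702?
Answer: 4833045/1402 ≈ 3447.3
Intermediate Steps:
k = -2453/1402 (k = -2 + 702/2804 = -2 + 702*(1/2804) = -2 + 351/1402 = -2453/1402 ≈ -1.7496)
(333 + 3116) + k = (333 + 3116) - 2453/1402 = 3449 - 2453/1402 = 4833045/1402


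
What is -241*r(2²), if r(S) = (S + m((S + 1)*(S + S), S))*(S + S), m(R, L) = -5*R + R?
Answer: 300768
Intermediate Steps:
m(R, L) = -4*R
r(S) = 2*S*(S - 8*S*(1 + S)) (r(S) = (S - 4*(S + 1)*(S + S))*(S + S) = (S - 4*(1 + S)*2*S)*(2*S) = (S - 8*S*(1 + S))*(2*S) = 2*S*(S - 8*S*(1 + S)))
-241*r(2²) = -241*(2²)²*(-14 - 16*2²) = -241*4²*(-14 - 16*4) = -3856*(-14 - 64) = -3856*(-78) = -241*(-1248) = 300768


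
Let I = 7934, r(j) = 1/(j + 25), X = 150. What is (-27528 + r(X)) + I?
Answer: -3428949/175 ≈ -19594.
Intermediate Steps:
r(j) = 1/(25 + j)
(-27528 + r(X)) + I = (-27528 + 1/(25 + 150)) + 7934 = (-27528 + 1/175) + 7934 = -4817399/175 + 7934 = -3428949/175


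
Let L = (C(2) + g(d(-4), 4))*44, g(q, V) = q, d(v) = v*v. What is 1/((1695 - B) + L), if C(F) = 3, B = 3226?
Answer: -1/695 ≈ -0.0014388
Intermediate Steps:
d(v) = v²
L = 836 (L = (3 + (-4)²)*44 = (3 + 16)*44 = 19*44 = 836)
1/((1695 - B) + L) = 1/((1695 - 1*3226) + 836) = 1/((1695 - 3226) + 836) = 1/(-1531 + 836) = 1/(-695) = -1/695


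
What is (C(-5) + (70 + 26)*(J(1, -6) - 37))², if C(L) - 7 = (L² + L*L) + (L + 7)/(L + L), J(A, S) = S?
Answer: 414366736/25 ≈ 1.6575e+7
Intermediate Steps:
C(L) = 7 + 2*L² + (7 + L)/(2*L) (C(L) = 7 + ((L² + L*L) + (L + 7)/(L + L)) = 7 + ((L² + L²) + (7 + L)/((2*L))) = 7 + (2*L² + (7 + L)*(1/(2*L))) = 7 + (2*L² + (7 + L)/(2*L)) = 7 + 2*L² + (7 + L)/(2*L))
(C(-5) + (70 + 26)*(J(1, -6) - 37))² = ((½)*(7 - 5*(15 + 4*(-5)²))/(-5) + (70 + 26)*(-6 - 37))² = ((½)*(-⅕)*(7 - 5*(15 + 4*25)) + 96*(-43))² = ((½)*(-⅕)*(7 - 5*(15 + 100)) - 4128)² = ((½)*(-⅕)*(7 - 5*115) - 4128)² = ((½)*(-⅕)*(7 - 575) - 4128)² = ((½)*(-⅕)*(-568) - 4128)² = (284/5 - 4128)² = (-20356/5)² = 414366736/25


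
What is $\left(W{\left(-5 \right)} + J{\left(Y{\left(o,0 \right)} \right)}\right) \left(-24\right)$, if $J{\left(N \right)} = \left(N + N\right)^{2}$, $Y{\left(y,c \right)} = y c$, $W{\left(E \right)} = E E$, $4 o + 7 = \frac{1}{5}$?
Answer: $-600$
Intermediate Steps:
$o = - \frac{17}{10}$ ($o = - \frac{7}{4} + \frac{1}{4 \cdot 5} = - \frac{7}{4} + \frac{1}{4} \cdot \frac{1}{5} = - \frac{7}{4} + \frac{1}{20} = - \frac{17}{10} \approx -1.7$)
$W{\left(E \right)} = E^{2}$
$Y{\left(y,c \right)} = c y$
$J{\left(N \right)} = 4 N^{2}$ ($J{\left(N \right)} = \left(2 N\right)^{2} = 4 N^{2}$)
$\left(W{\left(-5 \right)} + J{\left(Y{\left(o,0 \right)} \right)}\right) \left(-24\right) = \left(\left(-5\right)^{2} + 4 \left(0 \left(- \frac{17}{10}\right)\right)^{2}\right) \left(-24\right) = \left(25 + 4 \cdot 0^{2}\right) \left(-24\right) = \left(25 + 4 \cdot 0\right) \left(-24\right) = \left(25 + 0\right) \left(-24\right) = 25 \left(-24\right) = -600$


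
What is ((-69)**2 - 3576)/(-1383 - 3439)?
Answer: -1185/4822 ≈ -0.24575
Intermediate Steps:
((-69)**2 - 3576)/(-1383 - 3439) = (4761 - 3576)/(-4822) = 1185*(-1/4822) = -1185/4822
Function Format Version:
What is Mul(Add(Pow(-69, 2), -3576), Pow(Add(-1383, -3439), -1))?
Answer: Rational(-1185, 4822) ≈ -0.24575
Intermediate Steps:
Mul(Add(Pow(-69, 2), -3576), Pow(Add(-1383, -3439), -1)) = Mul(Add(4761, -3576), Pow(-4822, -1)) = Mul(1185, Rational(-1, 4822)) = Rational(-1185, 4822)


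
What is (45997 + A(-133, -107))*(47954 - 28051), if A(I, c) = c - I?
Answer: 915995769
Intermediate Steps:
(45997 + A(-133, -107))*(47954 - 28051) = (45997 + (-107 - 1*(-133)))*(47954 - 28051) = (45997 + (-107 + 133))*19903 = (45997 + 26)*19903 = 46023*19903 = 915995769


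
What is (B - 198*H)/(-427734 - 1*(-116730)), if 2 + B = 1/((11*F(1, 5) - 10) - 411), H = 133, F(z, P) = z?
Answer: 10797761/127511640 ≈ 0.084681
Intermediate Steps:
B = -821/410 (B = -2 + 1/((11*1 - 10) - 411) = -2 + 1/((11 - 10) - 411) = -2 + 1/(1 - 411) = -2 + 1/(-410) = -2 - 1/410 = -821/410 ≈ -2.0024)
(B - 198*H)/(-427734 - 1*(-116730)) = (-821/410 - 198*133)/(-427734 - 1*(-116730)) = (-821/410 - 26334)/(-427734 + 116730) = -10797761/410/(-311004) = -10797761/410*(-1/311004) = 10797761/127511640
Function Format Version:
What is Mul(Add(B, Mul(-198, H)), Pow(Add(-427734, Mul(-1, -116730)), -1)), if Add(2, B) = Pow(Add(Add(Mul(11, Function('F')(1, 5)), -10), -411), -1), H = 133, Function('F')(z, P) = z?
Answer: Rational(10797761, 127511640) ≈ 0.084681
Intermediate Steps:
B = Rational(-821, 410) (B = Add(-2, Pow(Add(Add(Mul(11, 1), -10), -411), -1)) = Add(-2, Pow(Add(Add(11, -10), -411), -1)) = Add(-2, Pow(Add(1, -411), -1)) = Add(-2, Pow(-410, -1)) = Add(-2, Rational(-1, 410)) = Rational(-821, 410) ≈ -2.0024)
Mul(Add(B, Mul(-198, H)), Pow(Add(-427734, Mul(-1, -116730)), -1)) = Mul(Add(Rational(-821, 410), Mul(-198, 133)), Pow(Add(-427734, Mul(-1, -116730)), -1)) = Mul(Add(Rational(-821, 410), -26334), Pow(Add(-427734, 116730), -1)) = Mul(Rational(-10797761, 410), Pow(-311004, -1)) = Mul(Rational(-10797761, 410), Rational(-1, 311004)) = Rational(10797761, 127511640)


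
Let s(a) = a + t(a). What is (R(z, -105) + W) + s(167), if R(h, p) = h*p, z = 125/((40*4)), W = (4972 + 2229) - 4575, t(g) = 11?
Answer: 87103/32 ≈ 2722.0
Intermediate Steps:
s(a) = 11 + a (s(a) = a + 11 = 11 + a)
W = 2626 (W = 7201 - 4575 = 2626)
z = 25/32 (z = 125/160 = 125*(1/160) = 25/32 ≈ 0.78125)
(R(z, -105) + W) + s(167) = ((25/32)*(-105) + 2626) + (11 + 167) = (-2625/32 + 2626) + 178 = 81407/32 + 178 = 87103/32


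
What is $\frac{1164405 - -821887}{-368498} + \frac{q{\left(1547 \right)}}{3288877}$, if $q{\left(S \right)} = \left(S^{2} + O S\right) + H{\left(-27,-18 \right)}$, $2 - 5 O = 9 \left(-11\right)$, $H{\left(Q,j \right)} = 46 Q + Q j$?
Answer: $- \frac{14098851467722}{3029861491865} \approx -4.6533$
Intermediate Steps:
$O = \frac{101}{5}$ ($O = \frac{2}{5} - \frac{9 \left(-11\right)}{5} = \frac{2}{5} - - \frac{99}{5} = \frac{2}{5} + \frac{99}{5} = \frac{101}{5} \approx 20.2$)
$q{\left(S \right)} = -756 + S^{2} + \frac{101 S}{5}$ ($q{\left(S \right)} = \left(S^{2} + \frac{101 S}{5}\right) - 27 \left(46 - 18\right) = \left(S^{2} + \frac{101 S}{5}\right) - 756 = -756 + S^{2} + \frac{101 S}{5}$)
$\frac{1164405 - -821887}{-368498} + \frac{q{\left(1547 \right)}}{3288877} = \frac{1164405 - -821887}{-368498} + \frac{-756 + 1547^{2} + \frac{101}{5} \cdot 1547}{3288877} = \left(1164405 + 821887\right) \left(- \frac{1}{368498}\right) + \left(-756 + 2393209 + \frac{156247}{5}\right) \frac{1}{3288877} = 1986292 \left(- \frac{1}{368498}\right) + \frac{12118512}{5} \cdot \frac{1}{3288877} = - \frac{993146}{184249} + \frac{12118512}{16444385} = - \frac{14098851467722}{3029861491865}$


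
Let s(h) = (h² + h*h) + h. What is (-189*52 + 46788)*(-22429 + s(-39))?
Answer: -717984960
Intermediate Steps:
s(h) = h + 2*h² (s(h) = (h² + h²) + h = 2*h² + h = h + 2*h²)
(-189*52 + 46788)*(-22429 + s(-39)) = (-189*52 + 46788)*(-22429 - 39*(1 + 2*(-39))) = (-9828 + 46788)*(-22429 - 39*(1 - 78)) = 36960*(-22429 - 39*(-77)) = 36960*(-22429 + 3003) = 36960*(-19426) = -717984960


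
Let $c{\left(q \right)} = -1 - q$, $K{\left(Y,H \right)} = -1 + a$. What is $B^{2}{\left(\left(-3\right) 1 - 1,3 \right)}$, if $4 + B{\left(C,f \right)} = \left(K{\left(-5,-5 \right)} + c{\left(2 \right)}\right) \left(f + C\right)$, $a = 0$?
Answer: $0$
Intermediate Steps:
$K{\left(Y,H \right)} = -1$ ($K{\left(Y,H \right)} = -1 + 0 = -1$)
$B{\left(C,f \right)} = -4 - 4 C - 4 f$ ($B{\left(C,f \right)} = -4 + \left(-1 - 3\right) \left(f + C\right) = -4 + \left(-1 - 3\right) \left(C + f\right) = -4 - 4 \left(C + f\right) = -4 - \left(4 C + 4 f\right) = -4 - 4 C - 4 f$)
$B^{2}{\left(\left(-3\right) 1 - 1,3 \right)} = \left(-4 - 4 \left(\left(-3\right) 1 - 1\right) - 12\right)^{2} = \left(-4 - 4 \left(-3 - 1\right) - 12\right)^{2} = \left(-4 - -16 - 12\right)^{2} = \left(-4 + 16 - 12\right)^{2} = 0^{2} = 0$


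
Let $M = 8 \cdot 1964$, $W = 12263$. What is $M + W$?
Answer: $27975$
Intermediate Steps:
$M = 15712$
$M + W = 15712 + 12263 = 27975$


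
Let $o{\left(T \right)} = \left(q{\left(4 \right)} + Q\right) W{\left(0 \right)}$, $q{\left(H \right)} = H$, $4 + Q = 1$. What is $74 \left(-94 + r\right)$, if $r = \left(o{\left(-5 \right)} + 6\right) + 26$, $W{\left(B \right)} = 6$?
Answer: $-4144$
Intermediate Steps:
$Q = -3$ ($Q = -4 + 1 = -3$)
$o{\left(T \right)} = 6$ ($o{\left(T \right)} = \left(4 - 3\right) 6 = 1 \cdot 6 = 6$)
$r = 38$ ($r = \left(6 + 6\right) + 26 = 12 + 26 = 38$)
$74 \left(-94 + r\right) = 74 \left(-94 + 38\right) = 74 \left(-56\right) = -4144$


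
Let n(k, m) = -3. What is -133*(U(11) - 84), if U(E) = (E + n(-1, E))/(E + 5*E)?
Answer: 368144/33 ≈ 11156.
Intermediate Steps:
U(E) = (-3 + E)/(6*E) (U(E) = (E - 3)/(E + 5*E) = (-3 + E)/((6*E)) = (-3 + E)*(1/(6*E)) = (-3 + E)/(6*E))
-133*(U(11) - 84) = -133*((⅙)*(-3 + 11)/11 - 84) = -133*((⅙)*(1/11)*8 - 84) = -133*(4/33 - 84) = -133*(-2768/33) = 368144/33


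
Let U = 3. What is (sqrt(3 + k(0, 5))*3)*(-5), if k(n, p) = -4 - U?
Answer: -30*I ≈ -30.0*I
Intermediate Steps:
k(n, p) = -7 (k(n, p) = -4 - 1*3 = -4 - 3 = -7)
(sqrt(3 + k(0, 5))*3)*(-5) = (sqrt(3 - 7)*3)*(-5) = (sqrt(-4)*3)*(-5) = ((2*I)*3)*(-5) = (6*I)*(-5) = -30*I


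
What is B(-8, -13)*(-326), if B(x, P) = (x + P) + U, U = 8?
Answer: 4238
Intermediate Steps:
B(x, P) = 8 + P + x (B(x, P) = (x + P) + 8 = (P + x) + 8 = 8 + P + x)
B(-8, -13)*(-326) = (8 - 13 - 8)*(-326) = -13*(-326) = 4238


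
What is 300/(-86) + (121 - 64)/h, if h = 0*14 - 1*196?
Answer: -31851/8428 ≈ -3.7792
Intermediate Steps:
h = -196 (h = 0 - 196 = -196)
300/(-86) + (121 - 64)/h = 300/(-86) + (121 - 64)/(-196) = 300*(-1/86) + 57*(-1/196) = -150/43 - 57/196 = -31851/8428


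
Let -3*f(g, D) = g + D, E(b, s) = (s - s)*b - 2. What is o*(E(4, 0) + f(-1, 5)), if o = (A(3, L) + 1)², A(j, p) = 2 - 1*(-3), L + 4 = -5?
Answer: -120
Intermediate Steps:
E(b, s) = -2 (E(b, s) = 0*b - 2 = 0 - 2 = -2)
L = -9 (L = -4 - 5 = -9)
A(j, p) = 5 (A(j, p) = 2 + 3 = 5)
f(g, D) = -D/3 - g/3 (f(g, D) = -(g + D)/3 = -(D + g)/3 = -D/3 - g/3)
o = 36 (o = (5 + 1)² = 6² = 36)
o*(E(4, 0) + f(-1, 5)) = 36*(-2 + (-⅓*5 - ⅓*(-1))) = 36*(-2 + (-5/3 + ⅓)) = 36*(-2 - 4/3) = 36*(-10/3) = -120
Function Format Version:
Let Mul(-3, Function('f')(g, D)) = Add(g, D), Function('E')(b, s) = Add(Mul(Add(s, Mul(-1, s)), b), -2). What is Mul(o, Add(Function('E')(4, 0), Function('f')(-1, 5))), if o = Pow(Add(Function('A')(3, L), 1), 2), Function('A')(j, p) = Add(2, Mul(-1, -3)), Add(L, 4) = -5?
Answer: -120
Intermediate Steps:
Function('E')(b, s) = -2 (Function('E')(b, s) = Add(Mul(0, b), -2) = Add(0, -2) = -2)
L = -9 (L = Add(-4, -5) = -9)
Function('A')(j, p) = 5 (Function('A')(j, p) = Add(2, 3) = 5)
Function('f')(g, D) = Add(Mul(Rational(-1, 3), D), Mul(Rational(-1, 3), g)) (Function('f')(g, D) = Mul(Rational(-1, 3), Add(g, D)) = Mul(Rational(-1, 3), Add(D, g)) = Add(Mul(Rational(-1, 3), D), Mul(Rational(-1, 3), g)))
o = 36 (o = Pow(Add(5, 1), 2) = Pow(6, 2) = 36)
Mul(o, Add(Function('E')(4, 0), Function('f')(-1, 5))) = Mul(36, Add(-2, Add(Mul(Rational(-1, 3), 5), Mul(Rational(-1, 3), -1)))) = Mul(36, Add(-2, Add(Rational(-5, 3), Rational(1, 3)))) = Mul(36, Add(-2, Rational(-4, 3))) = Mul(36, Rational(-10, 3)) = -120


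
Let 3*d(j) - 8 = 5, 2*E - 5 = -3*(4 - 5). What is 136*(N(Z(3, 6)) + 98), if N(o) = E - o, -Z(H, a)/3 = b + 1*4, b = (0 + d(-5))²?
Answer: 69496/3 ≈ 23165.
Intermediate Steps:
E = 4 (E = 5/2 + (-3*(4 - 5))/2 = 5/2 + (-3*(-1))/2 = 5/2 + (½)*3 = 5/2 + 3/2 = 4)
d(j) = 13/3 (d(j) = 8/3 + (⅓)*5 = 8/3 + 5/3 = 13/3)
b = 169/9 (b = (0 + 13/3)² = (13/3)² = 169/9 ≈ 18.778)
Z(H, a) = -205/3 (Z(H, a) = -3*(169/9 + 1*4) = -3*(169/9 + 4) = -3*205/9 = -205/3)
N(o) = 4 - o
136*(N(Z(3, 6)) + 98) = 136*((4 - 1*(-205/3)) + 98) = 136*((4 + 205/3) + 98) = 136*(217/3 + 98) = 136*(511/3) = 69496/3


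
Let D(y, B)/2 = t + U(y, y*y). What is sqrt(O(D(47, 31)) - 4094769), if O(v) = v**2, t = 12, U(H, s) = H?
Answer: I*sqrt(4080845) ≈ 2020.1*I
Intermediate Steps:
D(y, B) = 24 + 2*y (D(y, B) = 2*(12 + y) = 24 + 2*y)
sqrt(O(D(47, 31)) - 4094769) = sqrt((24 + 2*47)**2 - 4094769) = sqrt((24 + 94)**2 - 4094769) = sqrt(118**2 - 4094769) = sqrt(13924 - 4094769) = sqrt(-4080845) = I*sqrt(4080845)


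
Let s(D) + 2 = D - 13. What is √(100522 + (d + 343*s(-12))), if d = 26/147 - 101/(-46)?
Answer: 5*√3406518546/966 ≈ 302.10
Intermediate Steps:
d = 16043/6762 (d = 26*(1/147) - 101*(-1/46) = 26/147 + 101/46 = 16043/6762 ≈ 2.3725)
s(D) = -15 + D (s(D) = -2 + (D - 13) = -2 + (-13 + D) = -15 + D)
√(100522 + (d + 343*s(-12))) = √(100522 + (16043/6762 + 343*(-15 - 12))) = √(100522 + (16043/6762 + 343*(-27))) = √(100522 + (16043/6762 - 9261)) = √(100522 - 62606839/6762) = √(617122925/6762) = 5*√3406518546/966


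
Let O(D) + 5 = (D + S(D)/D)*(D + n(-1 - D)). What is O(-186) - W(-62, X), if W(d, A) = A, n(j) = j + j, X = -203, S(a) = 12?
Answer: -1055174/31 ≈ -34038.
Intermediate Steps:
n(j) = 2*j
O(D) = -5 + (-2 - D)*(D + 12/D) (O(D) = -5 + (D + 12/D)*(D + 2*(-1 - D)) = -5 + (D + 12/D)*(D + (-2 - 2*D)) = -5 + (D + 12/D)*(-2 - D) = -5 + (-2 - D)*(D + 12/D))
O(-186) - W(-62, X) = (-17 - 1*(-186)² - 24/(-186) - 2*(-186)) - 1*(-203) = (-17 - 1*34596 - 24*(-1/186) + 372) + 203 = (-17 - 34596 + 4/31 + 372) + 203 = -1061467/31 + 203 = -1055174/31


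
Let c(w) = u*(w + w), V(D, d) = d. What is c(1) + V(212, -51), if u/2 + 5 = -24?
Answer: -167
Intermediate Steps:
u = -58 (u = -10 + 2*(-24) = -10 - 48 = -58)
c(w) = -116*w (c(w) = -58*(w + w) = -116*w)
c(1) + V(212, -51) = -116*1 - 51 = -116 - 51 = -167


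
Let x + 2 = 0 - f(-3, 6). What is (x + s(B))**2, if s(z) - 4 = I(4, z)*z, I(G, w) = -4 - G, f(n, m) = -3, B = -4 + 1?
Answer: 841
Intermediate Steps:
B = -3
s(z) = 4 - 8*z (s(z) = 4 + (-4 - 1*4)*z = 4 + (-4 - 4)*z = 4 - 8*z)
x = 1 (x = -2 + (0 - 1*(-3)) = -2 + (0 + 3) = -2 + 3 = 1)
(x + s(B))**2 = (1 + (4 - 8*(-3)))**2 = (1 + (4 + 24))**2 = (1 + 28)**2 = 29**2 = 841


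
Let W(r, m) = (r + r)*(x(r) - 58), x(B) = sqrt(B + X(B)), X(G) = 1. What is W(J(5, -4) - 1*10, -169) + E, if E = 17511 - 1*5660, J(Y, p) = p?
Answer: 13475 - 28*I*sqrt(13) ≈ 13475.0 - 100.96*I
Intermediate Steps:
E = 11851 (E = 17511 - 5660 = 11851)
x(B) = sqrt(1 + B) (x(B) = sqrt(B + 1) = sqrt(1 + B))
W(r, m) = 2*r*(-58 + sqrt(1 + r)) (W(r, m) = (r + r)*(sqrt(1 + r) - 58) = (2*r)*(-58 + sqrt(1 + r)) = 2*r*(-58 + sqrt(1 + r)))
W(J(5, -4) - 1*10, -169) + E = 2*(-4 - 1*10)*(-58 + sqrt(1 + (-4 - 1*10))) + 11851 = 2*(-4 - 10)*(-58 + sqrt(1 + (-4 - 10))) + 11851 = 2*(-14)*(-58 + sqrt(1 - 14)) + 11851 = 2*(-14)*(-58 + sqrt(-13)) + 11851 = 2*(-14)*(-58 + I*sqrt(13)) + 11851 = (1624 - 28*I*sqrt(13)) + 11851 = 13475 - 28*I*sqrt(13)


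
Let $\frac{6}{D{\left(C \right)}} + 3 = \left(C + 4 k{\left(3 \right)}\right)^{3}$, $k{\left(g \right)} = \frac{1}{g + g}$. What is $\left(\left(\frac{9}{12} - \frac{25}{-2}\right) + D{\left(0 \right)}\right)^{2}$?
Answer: $\frac{10374841}{85264} \approx 121.68$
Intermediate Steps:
$k{\left(g \right)} = \frac{1}{2 g}$
$D{\left(C \right)} = \frac{6}{-3 + \left(\frac{2}{3} + C\right)^{3}}$ ($D{\left(C \right)} = \frac{6}{-3 + \left(C + 4 \frac{1}{2 \cdot 3}\right)^{3}} = \frac{6}{-3 + \left(C + 4 \cdot \frac{1}{2} \cdot \frac{1}{3}\right)^{3}} = \frac{6}{-3 + \left(C + 4 \cdot \frac{1}{6}\right)^{3}} = \frac{6}{-3 + \left(C + \frac{2}{3}\right)^{3}} = \frac{6}{-3 + \left(\frac{2}{3} + C\right)^{3}}$)
$\left(\left(\frac{9}{12} - \frac{25}{-2}\right) + D{\left(0 \right)}\right)^{2} = \left(\left(\frac{9}{12} - \frac{25}{-2}\right) + \frac{162}{-81 + \left(2 + 3 \cdot 0\right)^{3}}\right)^{2} = \left(\left(9 \cdot \frac{1}{12} - - \frac{25}{2}\right) + \frac{162}{-81 + \left(2 + 0\right)^{3}}\right)^{2} = \left(\left(\frac{3}{4} + \frac{25}{2}\right) + \frac{162}{-81 + 2^{3}}\right)^{2} = \left(\frac{53}{4} + \frac{162}{-81 + 8}\right)^{2} = \left(\frac{53}{4} + \frac{162}{-73}\right)^{2} = \left(\frac{53}{4} + 162 \left(- \frac{1}{73}\right)\right)^{2} = \left(\frac{53}{4} - \frac{162}{73}\right)^{2} = \left(\frac{3221}{292}\right)^{2} = \frac{10374841}{85264}$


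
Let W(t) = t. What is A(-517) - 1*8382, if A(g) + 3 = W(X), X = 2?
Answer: -8383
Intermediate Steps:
A(g) = -1 (A(g) = -3 + 2 = -1)
A(-517) - 1*8382 = -1 - 1*8382 = -1 - 8382 = -8383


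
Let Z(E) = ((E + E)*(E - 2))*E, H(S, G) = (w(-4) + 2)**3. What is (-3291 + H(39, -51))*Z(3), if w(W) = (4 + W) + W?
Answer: -59382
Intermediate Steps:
w(W) = 4 + 2*W
H(S, G) = -8 (H(S, G) = ((4 + 2*(-4)) + 2)**3 = ((4 - 8) + 2)**3 = (-4 + 2)**3 = (-2)**3 = -8)
Z(E) = 2*E**2*(-2 + E) (Z(E) = ((2*E)*(-2 + E))*E = (2*E*(-2 + E))*E = 2*E**2*(-2 + E))
(-3291 + H(39, -51))*Z(3) = (-3291 - 8)*(2*3**2*(-2 + 3)) = -6598*9 = -3299*18 = -59382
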